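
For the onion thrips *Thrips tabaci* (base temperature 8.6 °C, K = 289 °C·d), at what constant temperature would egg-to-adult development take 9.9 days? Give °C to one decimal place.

Required daily accumulation = 289 / 9.9 = 29.192 DD/day.
T = T_base + 29.192 = 8.6 + 29.192 = 37.792 ≈ 37.8 °C.

37.8 °C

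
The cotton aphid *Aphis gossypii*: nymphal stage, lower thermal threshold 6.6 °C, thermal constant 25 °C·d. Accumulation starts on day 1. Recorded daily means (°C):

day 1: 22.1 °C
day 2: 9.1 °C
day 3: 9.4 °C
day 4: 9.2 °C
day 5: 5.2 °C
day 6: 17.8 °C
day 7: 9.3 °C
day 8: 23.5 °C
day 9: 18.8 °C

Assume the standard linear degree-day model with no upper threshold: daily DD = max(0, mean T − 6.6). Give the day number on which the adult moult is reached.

day 6

Daily DD above 6.6 °C: 15.5, 2.5, 2.8, 2.6, 0.0, 11.2, 2.7, 16.9, 12.2.
Cumulative: 15.5, 18.0, 20.8, 23.4, 23.4, 34.6, 37.3, 54.2, 66.4.
The total first reaches 25 DD on day 6.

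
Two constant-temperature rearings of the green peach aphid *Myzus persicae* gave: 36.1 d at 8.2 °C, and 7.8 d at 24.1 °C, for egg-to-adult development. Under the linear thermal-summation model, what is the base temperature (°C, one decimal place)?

3.8 °C

Linear rate model ⇒ the product D·(T − T_b) is constant across temperatures.
36.1·(8.2 − T_b) = 7.8·(24.1 − T_b)
T_b = (36.1·8.2 − 7.8·24.1) / (36.1 − 7.8) = 108.04 / 28.3 = 3.818 °C ≈ 3.8 °C.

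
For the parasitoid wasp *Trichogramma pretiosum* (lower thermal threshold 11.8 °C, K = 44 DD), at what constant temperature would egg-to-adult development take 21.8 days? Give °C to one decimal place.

13.8 °C

Required daily accumulation = 44 / 21.8 = 2.018 DD/day.
T = T_base + 2.018 = 11.8 + 2.018 = 13.818 ≈ 13.8 °C.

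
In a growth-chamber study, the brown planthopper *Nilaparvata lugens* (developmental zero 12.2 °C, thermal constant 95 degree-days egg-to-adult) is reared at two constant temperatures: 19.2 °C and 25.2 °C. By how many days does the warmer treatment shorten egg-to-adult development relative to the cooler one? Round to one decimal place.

6.3 days

At 19.2 °C: 95 / (19.2 − 12.2) = 95 / 7.0 = 13.571 d.
At 25.2 °C: 95 / (25.2 − 12.2) = 95 / 13.0 = 7.308 d.
Difference = |13.571 − 7.308| = 6.264 ≈ 6.3 days.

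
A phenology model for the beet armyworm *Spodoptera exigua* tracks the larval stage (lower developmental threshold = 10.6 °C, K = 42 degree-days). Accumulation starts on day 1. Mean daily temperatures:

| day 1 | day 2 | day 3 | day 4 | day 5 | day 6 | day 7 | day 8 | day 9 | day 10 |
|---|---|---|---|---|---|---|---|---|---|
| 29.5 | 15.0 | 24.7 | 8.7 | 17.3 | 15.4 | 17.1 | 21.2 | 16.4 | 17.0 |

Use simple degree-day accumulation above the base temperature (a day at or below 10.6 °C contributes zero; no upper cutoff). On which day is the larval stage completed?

Daily DD above 10.6 °C: 18.9, 4.4, 14.1, 0.0, 6.7, 4.8, 6.5, 10.6, 5.8, 6.4.
Cumulative: 18.9, 23.3, 37.4, 37.4, 44.1, 48.9, 55.4, 66.0, 71.8, 78.2.
The total first reaches 42 DD on day 5.

day 5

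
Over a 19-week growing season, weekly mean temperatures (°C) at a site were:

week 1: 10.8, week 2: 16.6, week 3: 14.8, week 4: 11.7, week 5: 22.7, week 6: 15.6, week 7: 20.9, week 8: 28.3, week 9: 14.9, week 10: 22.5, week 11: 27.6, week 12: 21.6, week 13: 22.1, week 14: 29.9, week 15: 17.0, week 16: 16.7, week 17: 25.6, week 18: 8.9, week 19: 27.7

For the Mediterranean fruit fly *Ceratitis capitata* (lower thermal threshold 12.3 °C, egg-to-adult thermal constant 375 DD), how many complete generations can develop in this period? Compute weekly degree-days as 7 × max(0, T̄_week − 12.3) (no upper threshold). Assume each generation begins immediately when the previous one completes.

Weekly DD (7 × max(0, T̄ − 12.3)): 0.0, 30.1, 17.5, 0.0, 72.8, 23.1, 60.2, 112.0, 18.2, 71.4, 107.1, 65.1, 68.6, 123.2, 32.9, 30.8, 93.1, 0.0, 107.8.
Season total = 1033.9 DD.
Complete generations = ⌊1033.9 / 375⌋ = 2.

2 generations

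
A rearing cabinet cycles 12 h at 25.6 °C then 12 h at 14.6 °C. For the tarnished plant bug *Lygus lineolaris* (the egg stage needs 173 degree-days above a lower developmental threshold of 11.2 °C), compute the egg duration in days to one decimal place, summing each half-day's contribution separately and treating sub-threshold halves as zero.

19.4 days

Day half: max(0, 25.6 − 11.2) × 0.5 = 14.4 × 0.5 = 7.20 DD.
Night half: max(0, 14.6 − 11.2) × 0.5 = 3.4 × 0.5 = 1.70 DD.
Per 24 h: 8.90 DD/day.
Duration = 173 / 8.90 = 19.438 ≈ 19.4 days.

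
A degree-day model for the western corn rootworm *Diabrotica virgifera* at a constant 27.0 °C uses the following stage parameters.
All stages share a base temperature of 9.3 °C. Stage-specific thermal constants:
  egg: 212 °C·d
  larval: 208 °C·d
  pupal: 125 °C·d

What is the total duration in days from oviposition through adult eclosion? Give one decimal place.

30.8 days

Daily accumulation at 27.0 °C = 27.0 − 9.3 = 17.7 DD/day.
Total K = 212 + 208 + 125 = 545 DD.
Total duration = 545 / 17.7 = 30.791 ≈ 30.8 days.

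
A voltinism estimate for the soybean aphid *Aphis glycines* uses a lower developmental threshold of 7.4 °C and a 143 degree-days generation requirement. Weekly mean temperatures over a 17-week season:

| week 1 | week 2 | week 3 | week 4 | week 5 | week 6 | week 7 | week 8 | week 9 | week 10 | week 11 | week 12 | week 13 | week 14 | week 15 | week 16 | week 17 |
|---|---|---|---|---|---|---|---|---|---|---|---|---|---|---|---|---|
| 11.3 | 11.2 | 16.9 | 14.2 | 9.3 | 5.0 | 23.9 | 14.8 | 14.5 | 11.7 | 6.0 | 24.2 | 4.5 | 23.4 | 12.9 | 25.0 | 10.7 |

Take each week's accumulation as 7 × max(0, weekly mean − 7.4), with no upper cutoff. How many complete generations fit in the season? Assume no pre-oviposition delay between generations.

Weekly DD (7 × max(0, T̄ − 7.4)): 27.3, 26.6, 66.5, 47.6, 13.3, 0.0, 115.5, 51.8, 49.7, 30.1, 0.0, 117.6, 0.0, 112.0, 38.5, 123.2, 23.1.
Season total = 842.8 DD.
Complete generations = ⌊842.8 / 143⌋ = 5.

5 generations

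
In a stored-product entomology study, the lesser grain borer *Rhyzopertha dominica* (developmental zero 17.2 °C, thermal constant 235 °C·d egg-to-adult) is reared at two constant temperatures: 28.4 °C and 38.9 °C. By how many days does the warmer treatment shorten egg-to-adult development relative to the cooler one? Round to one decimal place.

10.2 days

At 28.4 °C: 235 / (28.4 − 17.2) = 235 / 11.2 = 20.982 d.
At 38.9 °C: 235 / (38.9 − 17.2) = 235 / 21.7 = 10.829 d.
Difference = |20.982 − 10.829| = 10.153 ≈ 10.2 days.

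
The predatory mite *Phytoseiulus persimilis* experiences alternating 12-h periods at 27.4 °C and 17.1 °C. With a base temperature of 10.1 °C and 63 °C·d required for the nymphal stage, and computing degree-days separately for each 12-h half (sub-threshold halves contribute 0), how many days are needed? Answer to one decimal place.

5.2 days

Day half: max(0, 27.4 − 10.1) × 0.5 = 17.3 × 0.5 = 8.65 DD.
Night half: max(0, 17.1 − 10.1) × 0.5 = 7.0 × 0.5 = 3.50 DD.
Per 24 h: 12.15 DD/day.
Duration = 63 / 12.15 = 5.185 ≈ 5.2 days.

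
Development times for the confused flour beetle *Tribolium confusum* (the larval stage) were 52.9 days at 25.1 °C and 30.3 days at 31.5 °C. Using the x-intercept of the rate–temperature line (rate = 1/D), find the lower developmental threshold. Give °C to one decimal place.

16.5 °C

Under the model K = D·(T − T_b), so D₁·(T₁ − T_b) = D₂·(T₂ − T_b).
52.9·(25.1 − T_b) = 30.3·(31.5 − T_b)
T_b = (52.9·25.1 − 30.3·31.5) / (52.9 − 30.3) = 373.34 / 22.6 = 16.519 °C ≈ 16.5 °C.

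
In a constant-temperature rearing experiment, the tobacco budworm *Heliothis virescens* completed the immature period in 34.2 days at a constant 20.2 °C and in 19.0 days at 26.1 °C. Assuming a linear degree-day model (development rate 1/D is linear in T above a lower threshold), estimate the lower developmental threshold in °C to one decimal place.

12.8 °C

Linear rate model ⇒ the product D·(T − T_b) is constant across temperatures.
34.2·(20.2 − T_b) = 19.0·(26.1 − T_b)
T_b = (34.2·20.2 − 19.0·26.1) / (34.2 − 19.0) = 194.94 / 15.2 = 12.825 °C ≈ 12.8 °C.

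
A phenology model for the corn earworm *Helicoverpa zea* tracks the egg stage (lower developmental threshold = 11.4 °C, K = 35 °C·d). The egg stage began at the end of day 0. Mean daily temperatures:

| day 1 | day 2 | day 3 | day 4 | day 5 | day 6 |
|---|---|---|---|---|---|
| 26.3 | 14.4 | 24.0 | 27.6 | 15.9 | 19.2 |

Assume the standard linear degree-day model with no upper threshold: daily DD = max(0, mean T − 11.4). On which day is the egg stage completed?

day 4

Daily DD above 11.4 °C: 14.9, 3.0, 12.6, 16.2, 4.5, 7.8.
Cumulative: 14.9, 17.9, 30.5, 46.7, 51.2, 59.0.
The total first reaches 35 DD on day 4.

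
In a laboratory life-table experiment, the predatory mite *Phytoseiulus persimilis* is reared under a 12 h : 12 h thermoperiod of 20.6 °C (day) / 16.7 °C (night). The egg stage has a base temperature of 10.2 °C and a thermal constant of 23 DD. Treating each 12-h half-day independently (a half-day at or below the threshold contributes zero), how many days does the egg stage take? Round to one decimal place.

Day half: max(0, 20.6 − 10.2) × 0.5 = 10.4 × 0.5 = 5.20 DD.
Night half: max(0, 16.7 − 10.2) × 0.5 = 6.5 × 0.5 = 3.25 DD.
Per 24 h: 8.45 DD/day.
Duration = 23 / 8.45 = 2.722 ≈ 2.7 days.

2.7 days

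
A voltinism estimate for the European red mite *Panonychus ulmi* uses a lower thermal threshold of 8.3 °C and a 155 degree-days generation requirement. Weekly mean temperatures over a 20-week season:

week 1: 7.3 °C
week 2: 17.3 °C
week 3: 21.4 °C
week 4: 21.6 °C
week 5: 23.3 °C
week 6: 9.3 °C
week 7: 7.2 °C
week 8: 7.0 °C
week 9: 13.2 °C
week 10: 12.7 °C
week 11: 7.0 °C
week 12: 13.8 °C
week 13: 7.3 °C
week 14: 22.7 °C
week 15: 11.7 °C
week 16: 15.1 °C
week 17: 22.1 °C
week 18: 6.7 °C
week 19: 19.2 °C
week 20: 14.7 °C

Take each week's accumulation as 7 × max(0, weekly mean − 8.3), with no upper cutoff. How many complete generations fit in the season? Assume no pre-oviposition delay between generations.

5 generations

Weekly DD (7 × max(0, T̄ − 8.3)): 0.0, 63.0, 91.7, 93.1, 105.0, 7.0, 0.0, 0.0, 34.3, 30.8, 0.0, 38.5, 0.0, 100.8, 23.8, 47.6, 96.6, 0.0, 76.3, 44.8.
Season total = 853.3 DD.
Complete generations = ⌊853.3 / 155⌋ = 5.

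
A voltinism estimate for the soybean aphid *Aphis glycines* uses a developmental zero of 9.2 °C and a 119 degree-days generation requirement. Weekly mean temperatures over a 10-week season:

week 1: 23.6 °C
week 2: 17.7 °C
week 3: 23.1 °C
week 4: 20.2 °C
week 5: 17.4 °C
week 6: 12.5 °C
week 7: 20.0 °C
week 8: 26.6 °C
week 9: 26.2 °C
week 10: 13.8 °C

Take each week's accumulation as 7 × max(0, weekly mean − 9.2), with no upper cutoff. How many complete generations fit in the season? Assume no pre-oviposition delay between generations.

Weekly DD (7 × max(0, T̄ − 9.2)): 100.8, 59.5, 97.3, 77.0, 57.4, 23.1, 75.6, 121.8, 119.0, 32.2.
Season total = 763.7 DD.
Complete generations = ⌊763.7 / 119⌋ = 6.

6 generations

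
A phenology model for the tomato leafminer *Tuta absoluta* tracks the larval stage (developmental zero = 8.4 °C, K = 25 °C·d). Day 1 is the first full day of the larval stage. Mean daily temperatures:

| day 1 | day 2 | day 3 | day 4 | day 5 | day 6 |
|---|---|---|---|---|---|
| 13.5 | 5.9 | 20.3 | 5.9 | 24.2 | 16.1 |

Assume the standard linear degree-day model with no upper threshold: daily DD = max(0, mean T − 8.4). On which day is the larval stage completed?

day 5

Daily DD above 8.4 °C: 5.1, 0.0, 11.9, 0.0, 15.8, 7.7.
Cumulative: 5.1, 5.1, 17.0, 17.0, 32.8, 40.5.
The total first reaches 25 DD on day 5.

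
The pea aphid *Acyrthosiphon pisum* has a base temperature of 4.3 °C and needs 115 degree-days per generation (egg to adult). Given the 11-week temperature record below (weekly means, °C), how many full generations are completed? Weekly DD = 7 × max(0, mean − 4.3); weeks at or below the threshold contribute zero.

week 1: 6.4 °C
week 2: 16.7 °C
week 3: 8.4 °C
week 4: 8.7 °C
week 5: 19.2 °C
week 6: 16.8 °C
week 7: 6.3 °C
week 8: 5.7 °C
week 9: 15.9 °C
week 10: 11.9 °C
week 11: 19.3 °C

Weekly DD (7 × max(0, T̄ − 4.3)): 14.7, 86.8, 28.7, 30.8, 104.3, 87.5, 14.0, 9.8, 81.2, 53.2, 105.0.
Season total = 616.0 DD.
Complete generations = ⌊616.0 / 115⌋ = 5.

5 generations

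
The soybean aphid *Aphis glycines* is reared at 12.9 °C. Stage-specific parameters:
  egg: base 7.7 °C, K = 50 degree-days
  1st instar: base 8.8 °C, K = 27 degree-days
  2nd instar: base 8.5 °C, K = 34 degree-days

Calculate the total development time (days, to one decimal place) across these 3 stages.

egg: 50 / (12.9 − 7.7) = 50 / 5.2 = 9.615 d.
1st instar: 27 / (12.9 − 8.8) = 27 / 4.1 = 6.585 d.
2nd instar: 34 / (12.9 − 8.5) = 34 / 4.4 = 7.727 d.
Sum = 23.928 ≈ 23.9 days.

23.9 days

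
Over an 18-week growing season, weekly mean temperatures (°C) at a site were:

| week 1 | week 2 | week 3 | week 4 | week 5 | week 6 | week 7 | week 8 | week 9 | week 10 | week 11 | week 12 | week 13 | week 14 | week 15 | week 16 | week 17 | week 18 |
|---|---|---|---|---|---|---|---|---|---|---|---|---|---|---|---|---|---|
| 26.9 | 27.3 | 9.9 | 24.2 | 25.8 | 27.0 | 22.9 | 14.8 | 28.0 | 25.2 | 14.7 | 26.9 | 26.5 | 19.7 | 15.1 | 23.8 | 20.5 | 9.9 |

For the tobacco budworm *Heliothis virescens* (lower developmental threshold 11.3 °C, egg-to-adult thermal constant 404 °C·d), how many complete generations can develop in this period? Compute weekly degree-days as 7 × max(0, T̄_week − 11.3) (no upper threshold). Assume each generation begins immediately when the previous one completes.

3 generations

Weekly DD (7 × max(0, T̄ − 11.3)): 109.2, 112.0, 0.0, 90.3, 101.5, 109.9, 81.2, 24.5, 116.9, 97.3, 23.8, 109.2, 106.4, 58.8, 26.6, 87.5, 64.4, 0.0.
Season total = 1319.5 DD.
Complete generations = ⌊1319.5 / 404⌋ = 3.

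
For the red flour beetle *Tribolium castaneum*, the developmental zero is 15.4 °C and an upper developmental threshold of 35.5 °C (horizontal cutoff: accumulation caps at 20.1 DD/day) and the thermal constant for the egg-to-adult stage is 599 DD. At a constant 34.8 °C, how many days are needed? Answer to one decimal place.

Daily accumulation = 34.8 − 15.4 = 19.4 DD/day.
Duration = 599 / 19.4 = 30.876 ≈ 30.9 days.

30.9 days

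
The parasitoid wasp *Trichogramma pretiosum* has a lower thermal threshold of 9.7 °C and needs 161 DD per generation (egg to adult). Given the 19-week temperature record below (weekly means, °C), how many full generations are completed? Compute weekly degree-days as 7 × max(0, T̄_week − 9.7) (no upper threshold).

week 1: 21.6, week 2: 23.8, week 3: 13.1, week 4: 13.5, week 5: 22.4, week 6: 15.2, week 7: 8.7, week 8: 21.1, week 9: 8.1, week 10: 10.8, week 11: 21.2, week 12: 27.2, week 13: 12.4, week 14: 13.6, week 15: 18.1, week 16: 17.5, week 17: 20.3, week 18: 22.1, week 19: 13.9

Weekly DD (7 × max(0, T̄ − 9.7)): 83.3, 98.7, 23.8, 26.6, 88.9, 38.5, 0.0, 79.8, 0.0, 7.7, 80.5, 122.5, 18.9, 27.3, 58.8, 54.6, 74.2, 86.8, 29.4.
Season total = 1000.3 DD.
Complete generations = ⌊1000.3 / 161⌋ = 6.

6 generations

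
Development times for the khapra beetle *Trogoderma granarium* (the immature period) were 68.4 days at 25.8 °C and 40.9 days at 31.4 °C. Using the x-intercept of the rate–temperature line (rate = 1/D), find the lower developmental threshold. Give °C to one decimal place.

17.5 °C

Equal thermal constants: D₁(T₁ − T_b) = D₂(T₂ − T_b).
68.4·(25.8 − T_b) = 40.9·(31.4 − T_b)
T_b = (68.4·25.8 − 40.9·31.4) / (68.4 − 40.9) = 480.46 / 27.5 = 17.471 °C ≈ 17.5 °C.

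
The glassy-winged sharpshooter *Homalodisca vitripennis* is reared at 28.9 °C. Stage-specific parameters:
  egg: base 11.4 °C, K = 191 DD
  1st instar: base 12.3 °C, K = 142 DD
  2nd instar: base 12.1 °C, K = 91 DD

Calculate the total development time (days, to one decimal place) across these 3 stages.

24.9 days

egg: 191 / (28.9 − 11.4) = 191 / 17.5 = 10.914 d.
1st instar: 142 / (28.9 − 12.3) = 142 / 16.6 = 8.554 d.
2nd instar: 91 / (28.9 − 12.1) = 91 / 16.8 = 5.417 d.
Sum = 24.885 ≈ 24.9 days.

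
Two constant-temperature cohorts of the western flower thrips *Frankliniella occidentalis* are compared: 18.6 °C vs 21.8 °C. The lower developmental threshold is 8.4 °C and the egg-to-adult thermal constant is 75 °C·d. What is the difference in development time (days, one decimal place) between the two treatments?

1.8 days

At 18.6 °C: 75 / (18.6 − 8.4) = 75 / 10.2 = 7.353 d.
At 21.8 °C: 75 / (21.8 − 8.4) = 75 / 13.4 = 5.597 d.
Difference = |7.353 − 5.597| = 1.756 ≈ 1.8 days.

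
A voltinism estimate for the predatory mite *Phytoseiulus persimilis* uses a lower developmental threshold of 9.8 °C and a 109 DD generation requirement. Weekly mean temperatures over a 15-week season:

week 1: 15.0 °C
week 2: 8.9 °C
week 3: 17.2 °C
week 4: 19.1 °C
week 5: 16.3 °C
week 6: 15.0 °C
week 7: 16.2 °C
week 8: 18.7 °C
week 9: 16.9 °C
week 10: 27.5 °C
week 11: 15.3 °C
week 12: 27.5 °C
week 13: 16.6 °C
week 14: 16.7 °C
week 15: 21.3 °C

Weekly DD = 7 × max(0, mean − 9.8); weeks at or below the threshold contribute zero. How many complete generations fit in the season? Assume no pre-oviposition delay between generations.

7 generations

Weekly DD (7 × max(0, T̄ − 9.8)): 36.4, 0.0, 51.8, 65.1, 45.5, 36.4, 44.8, 62.3, 49.7, 123.9, 38.5, 123.9, 47.6, 48.3, 80.5.
Season total = 854.7 DD.
Complete generations = ⌊854.7 / 109⌋ = 7.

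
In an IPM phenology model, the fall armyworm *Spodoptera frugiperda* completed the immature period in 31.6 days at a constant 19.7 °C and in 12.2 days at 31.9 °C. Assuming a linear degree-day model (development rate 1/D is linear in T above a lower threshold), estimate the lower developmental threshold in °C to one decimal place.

12.0 °C

Linear rate model ⇒ the product D·(T − T_b) is constant across temperatures.
31.6·(19.7 − T_b) = 12.2·(31.9 − T_b)
T_b = (31.6·19.7 − 12.2·31.9) / (31.6 − 12.2) = 233.34 / 19.4 = 12.028 °C ≈ 12.0 °C.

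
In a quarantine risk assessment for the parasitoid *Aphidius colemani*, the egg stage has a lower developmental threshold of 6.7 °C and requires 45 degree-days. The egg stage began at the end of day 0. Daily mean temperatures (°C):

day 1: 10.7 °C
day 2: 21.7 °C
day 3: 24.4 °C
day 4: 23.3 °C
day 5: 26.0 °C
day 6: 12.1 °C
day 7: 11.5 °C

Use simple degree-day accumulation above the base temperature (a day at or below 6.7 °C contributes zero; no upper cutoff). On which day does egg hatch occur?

Daily DD above 6.7 °C: 4.0, 15.0, 17.7, 16.6, 19.3, 5.4, 4.8.
Cumulative: 4.0, 19.0, 36.7, 53.3, 72.6, 78.0, 82.8.
The total first reaches 45 DD on day 4.

day 4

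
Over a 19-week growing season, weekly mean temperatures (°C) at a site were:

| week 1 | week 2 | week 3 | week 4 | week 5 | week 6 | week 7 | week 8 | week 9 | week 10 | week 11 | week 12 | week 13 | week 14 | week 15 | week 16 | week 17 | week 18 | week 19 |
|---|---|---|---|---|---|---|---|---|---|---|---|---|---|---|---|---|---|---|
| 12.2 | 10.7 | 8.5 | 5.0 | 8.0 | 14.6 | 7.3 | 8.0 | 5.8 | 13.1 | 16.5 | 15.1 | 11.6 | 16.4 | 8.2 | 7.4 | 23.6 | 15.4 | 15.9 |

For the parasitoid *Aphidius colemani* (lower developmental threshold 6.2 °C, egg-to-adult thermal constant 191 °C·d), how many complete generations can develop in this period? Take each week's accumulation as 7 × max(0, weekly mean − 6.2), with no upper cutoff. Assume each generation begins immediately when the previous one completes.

3 generations

Weekly DD (7 × max(0, T̄ − 6.2)): 42.0, 31.5, 16.1, 0.0, 12.6, 58.8, 7.7, 12.6, 0.0, 48.3, 72.1, 62.3, 37.8, 71.4, 14.0, 8.4, 121.8, 64.4, 67.9.
Season total = 749.7 DD.
Complete generations = ⌊749.7 / 191⌋ = 3.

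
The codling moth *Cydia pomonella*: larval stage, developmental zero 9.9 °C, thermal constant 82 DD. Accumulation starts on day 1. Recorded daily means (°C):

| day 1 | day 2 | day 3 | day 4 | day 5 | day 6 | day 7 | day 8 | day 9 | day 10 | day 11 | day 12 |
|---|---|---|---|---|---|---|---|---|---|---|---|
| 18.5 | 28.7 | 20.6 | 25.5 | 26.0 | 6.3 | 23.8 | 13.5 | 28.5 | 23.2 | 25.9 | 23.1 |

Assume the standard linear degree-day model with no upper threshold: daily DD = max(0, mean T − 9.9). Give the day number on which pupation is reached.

day 7

Daily DD above 9.9 °C: 8.6, 18.8, 10.7, 15.6, 16.1, 0.0, 13.9, 3.6, 18.6, 13.3, 16.0, 13.2.
Cumulative: 8.6, 27.4, 38.1, 53.7, 69.8, 69.8, 83.7, 87.3, 105.9, 119.2, 135.2, 148.4.
The total first reaches 82 DD on day 7.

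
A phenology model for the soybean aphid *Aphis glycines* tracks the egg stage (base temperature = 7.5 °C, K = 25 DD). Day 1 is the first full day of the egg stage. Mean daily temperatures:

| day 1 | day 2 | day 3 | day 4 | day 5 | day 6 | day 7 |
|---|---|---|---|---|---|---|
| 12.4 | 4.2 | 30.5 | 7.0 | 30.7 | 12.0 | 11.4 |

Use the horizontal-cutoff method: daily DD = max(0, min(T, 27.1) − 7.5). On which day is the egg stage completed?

day 5

Daily DD above 7.5 °C (capped at 19.6): 4.9, 0.0, 19.6, 0.0, 19.6, 4.5, 3.9.
Cumulative: 4.9, 4.9, 24.5, 24.5, 44.1, 48.6, 52.5.
The total first reaches 25 DD on day 5.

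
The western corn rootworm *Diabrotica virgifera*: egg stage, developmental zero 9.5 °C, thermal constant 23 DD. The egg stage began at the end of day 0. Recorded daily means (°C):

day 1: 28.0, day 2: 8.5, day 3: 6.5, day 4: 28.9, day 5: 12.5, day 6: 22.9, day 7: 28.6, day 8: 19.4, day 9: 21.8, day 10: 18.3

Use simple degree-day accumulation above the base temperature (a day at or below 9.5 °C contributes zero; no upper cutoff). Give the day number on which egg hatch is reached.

day 4

Daily DD above 9.5 °C: 18.5, 0.0, 0.0, 19.4, 3.0, 13.4, 19.1, 9.9, 12.3, 8.8.
Cumulative: 18.5, 18.5, 18.5, 37.9, 40.9, 54.3, 73.4, 83.3, 95.6, 104.4.
The total first reaches 23 DD on day 4.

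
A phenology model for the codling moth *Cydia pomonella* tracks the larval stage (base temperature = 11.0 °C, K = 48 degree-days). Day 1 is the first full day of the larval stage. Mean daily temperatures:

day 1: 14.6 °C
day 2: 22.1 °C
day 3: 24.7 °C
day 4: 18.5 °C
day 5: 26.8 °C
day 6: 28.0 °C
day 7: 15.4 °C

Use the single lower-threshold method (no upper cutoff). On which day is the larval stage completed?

day 5

Daily DD above 11.0 °C: 3.6, 11.1, 13.7, 7.5, 15.8, 17.0, 4.4.
Cumulative: 3.6, 14.7, 28.4, 35.9, 51.7, 68.7, 73.1.
The total first reaches 48 DD on day 5.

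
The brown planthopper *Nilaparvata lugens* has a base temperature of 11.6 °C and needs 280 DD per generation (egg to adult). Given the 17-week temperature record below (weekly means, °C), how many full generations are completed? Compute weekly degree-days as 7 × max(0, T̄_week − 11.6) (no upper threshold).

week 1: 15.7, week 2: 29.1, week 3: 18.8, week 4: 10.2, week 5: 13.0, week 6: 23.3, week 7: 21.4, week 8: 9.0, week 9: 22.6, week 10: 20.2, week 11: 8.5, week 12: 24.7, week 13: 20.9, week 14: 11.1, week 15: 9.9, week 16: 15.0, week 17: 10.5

2 generations

Weekly DD (7 × max(0, T̄ − 11.6)): 28.7, 122.5, 50.4, 0.0, 9.8, 81.9, 68.6, 0.0, 77.0, 60.2, 0.0, 91.7, 65.1, 0.0, 0.0, 23.8, 0.0.
Season total = 679.7 DD.
Complete generations = ⌊679.7 / 280⌋ = 2.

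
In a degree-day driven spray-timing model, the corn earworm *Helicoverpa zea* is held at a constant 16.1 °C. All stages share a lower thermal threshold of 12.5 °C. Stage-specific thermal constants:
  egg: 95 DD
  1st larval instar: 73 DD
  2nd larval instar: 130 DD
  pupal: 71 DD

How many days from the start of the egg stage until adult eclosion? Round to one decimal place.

Daily accumulation at 16.1 °C = 16.1 − 12.5 = 3.6 DD/day.
Total K = 95 + 73 + 130 + 71 = 369 DD.
Total duration = 369 / 3.6 = 102.500 ≈ 102.5 days.

102.5 days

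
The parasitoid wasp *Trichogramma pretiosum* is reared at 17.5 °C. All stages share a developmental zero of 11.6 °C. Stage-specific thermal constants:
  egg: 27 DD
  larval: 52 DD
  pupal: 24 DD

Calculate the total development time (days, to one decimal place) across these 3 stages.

Daily accumulation at 17.5 °C = 17.5 − 11.6 = 5.9 DD/day.
Total K = 27 + 52 + 24 = 103 DD.
Total duration = 103 / 5.9 = 17.458 ≈ 17.5 days.

17.5 days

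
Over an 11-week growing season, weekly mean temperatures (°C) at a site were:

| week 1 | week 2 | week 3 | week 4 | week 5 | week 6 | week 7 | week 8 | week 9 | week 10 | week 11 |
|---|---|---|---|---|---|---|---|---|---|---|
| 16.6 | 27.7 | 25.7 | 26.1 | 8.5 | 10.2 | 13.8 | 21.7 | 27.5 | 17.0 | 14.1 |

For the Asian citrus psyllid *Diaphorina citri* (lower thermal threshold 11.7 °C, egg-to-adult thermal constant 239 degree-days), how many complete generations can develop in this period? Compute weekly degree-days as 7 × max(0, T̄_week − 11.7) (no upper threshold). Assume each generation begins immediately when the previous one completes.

2 generations

Weekly DD (7 × max(0, T̄ − 11.7)): 34.3, 112.0, 98.0, 100.8, 0.0, 0.0, 14.7, 70.0, 110.6, 37.1, 16.8.
Season total = 594.3 DD.
Complete generations = ⌊594.3 / 239⌋ = 2.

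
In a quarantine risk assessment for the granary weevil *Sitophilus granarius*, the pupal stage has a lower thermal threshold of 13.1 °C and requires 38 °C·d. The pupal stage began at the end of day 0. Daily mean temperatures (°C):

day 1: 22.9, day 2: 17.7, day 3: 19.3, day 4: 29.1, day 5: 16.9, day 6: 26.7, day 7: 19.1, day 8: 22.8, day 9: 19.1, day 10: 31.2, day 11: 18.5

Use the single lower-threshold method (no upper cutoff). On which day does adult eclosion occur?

day 5

Daily DD above 13.1 °C: 9.8, 4.6, 6.2, 16.0, 3.8, 13.6, 6.0, 9.7, 6.0, 18.1, 5.4.
Cumulative: 9.8, 14.4, 20.6, 36.6, 40.4, 54.0, 60.0, 69.7, 75.7, 93.8, 99.2.
The total first reaches 38 DD on day 5.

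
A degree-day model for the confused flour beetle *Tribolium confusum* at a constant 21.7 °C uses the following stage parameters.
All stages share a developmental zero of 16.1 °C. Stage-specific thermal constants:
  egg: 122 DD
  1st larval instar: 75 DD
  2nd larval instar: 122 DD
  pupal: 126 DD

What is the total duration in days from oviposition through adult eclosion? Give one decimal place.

Daily accumulation at 21.7 °C = 21.7 − 16.1 = 5.6 DD/day.
Total K = 122 + 75 + 122 + 126 = 445 DD.
Total duration = 445 / 5.6 = 79.464 ≈ 79.5 days.

79.5 days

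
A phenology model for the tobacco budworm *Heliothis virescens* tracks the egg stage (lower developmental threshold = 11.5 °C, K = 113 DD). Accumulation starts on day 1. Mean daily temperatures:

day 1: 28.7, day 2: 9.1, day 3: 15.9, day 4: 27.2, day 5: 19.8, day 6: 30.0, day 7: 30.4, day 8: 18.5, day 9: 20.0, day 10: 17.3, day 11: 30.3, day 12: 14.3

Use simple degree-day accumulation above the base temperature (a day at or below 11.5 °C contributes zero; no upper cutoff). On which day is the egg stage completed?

day 11

Daily DD above 11.5 °C: 17.2, 0.0, 4.4, 15.7, 8.3, 18.5, 18.9, 7.0, 8.5, 5.8, 18.8, 2.8.
Cumulative: 17.2, 17.2, 21.6, 37.3, 45.6, 64.1, 83.0, 90.0, 98.5, 104.3, 123.1, 125.9.
The total first reaches 113 DD on day 11.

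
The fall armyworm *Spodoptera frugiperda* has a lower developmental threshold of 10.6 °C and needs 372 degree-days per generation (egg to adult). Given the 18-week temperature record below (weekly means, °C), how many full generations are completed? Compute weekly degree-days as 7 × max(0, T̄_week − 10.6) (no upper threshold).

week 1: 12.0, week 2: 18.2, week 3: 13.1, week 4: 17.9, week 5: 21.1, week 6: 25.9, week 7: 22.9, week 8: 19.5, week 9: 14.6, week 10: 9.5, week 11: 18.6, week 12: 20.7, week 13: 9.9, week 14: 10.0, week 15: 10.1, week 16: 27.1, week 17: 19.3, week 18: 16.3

2 generations

Weekly DD (7 × max(0, T̄ − 10.6)): 9.8, 53.2, 17.5, 51.1, 73.5, 107.1, 86.1, 62.3, 28.0, 0.0, 56.0, 70.7, 0.0, 0.0, 0.0, 115.5, 60.9, 39.9.
Season total = 831.6 DD.
Complete generations = ⌊831.6 / 372⌋ = 2.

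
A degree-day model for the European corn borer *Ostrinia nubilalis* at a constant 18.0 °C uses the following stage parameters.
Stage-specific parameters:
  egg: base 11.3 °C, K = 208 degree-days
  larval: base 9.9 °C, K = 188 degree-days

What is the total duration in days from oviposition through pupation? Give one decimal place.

54.3 days

egg: 208 / (18.0 − 11.3) = 208 / 6.7 = 31.045 d.
larval: 188 / (18.0 − 9.9) = 188 / 8.1 = 23.210 d.
Sum = 54.255 ≈ 54.3 days.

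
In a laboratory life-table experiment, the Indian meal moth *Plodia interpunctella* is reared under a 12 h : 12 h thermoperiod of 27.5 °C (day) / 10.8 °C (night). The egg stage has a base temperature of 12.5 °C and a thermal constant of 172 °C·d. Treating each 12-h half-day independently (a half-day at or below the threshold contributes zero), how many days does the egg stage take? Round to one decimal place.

22.9 days

Day half: max(0, 27.5 − 12.5) × 0.5 = 15.0 × 0.5 = 7.50 DD.
Night half: max(0, 10.8 − 12.5) × 0.5 = 0.0 × 0.5 = 0.00 DD.
Per 24 h: 7.50 DD/day.
Duration = 172 / 7.50 = 22.933 ≈ 22.9 days.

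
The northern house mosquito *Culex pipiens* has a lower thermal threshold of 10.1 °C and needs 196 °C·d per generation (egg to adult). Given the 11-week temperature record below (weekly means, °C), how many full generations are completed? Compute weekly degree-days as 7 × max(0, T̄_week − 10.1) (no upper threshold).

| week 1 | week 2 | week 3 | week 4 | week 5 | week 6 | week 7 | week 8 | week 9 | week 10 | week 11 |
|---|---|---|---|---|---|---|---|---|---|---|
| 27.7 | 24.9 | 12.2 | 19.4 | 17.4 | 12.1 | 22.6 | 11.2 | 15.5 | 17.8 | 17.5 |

3 generations

Weekly DD (7 × max(0, T̄ − 10.1)): 123.2, 103.6, 14.7, 65.1, 51.1, 14.0, 87.5, 7.7, 37.8, 53.9, 51.8.
Season total = 610.4 DD.
Complete generations = ⌊610.4 / 196⌋ = 3.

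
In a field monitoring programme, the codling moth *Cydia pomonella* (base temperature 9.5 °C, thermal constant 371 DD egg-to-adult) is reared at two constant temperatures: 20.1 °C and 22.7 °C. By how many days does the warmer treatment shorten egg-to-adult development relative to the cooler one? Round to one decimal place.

At 20.1 °C: 371 / (20.1 − 9.5) = 371 / 10.6 = 35.000 d.
At 22.7 °C: 371 / (22.7 − 9.5) = 371 / 13.2 = 28.106 d.
Difference = |35.000 − 28.106| = 6.894 ≈ 6.9 days.

6.9 days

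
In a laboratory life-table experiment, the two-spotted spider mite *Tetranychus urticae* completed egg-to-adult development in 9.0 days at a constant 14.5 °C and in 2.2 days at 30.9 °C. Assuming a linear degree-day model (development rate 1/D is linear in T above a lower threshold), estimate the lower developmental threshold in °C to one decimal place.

Linear rate model ⇒ the product D·(T − T_b) is constant across temperatures.
9.0·(14.5 − T_b) = 2.2·(30.9 − T_b)
T_b = (9.0·14.5 − 2.2·30.9) / (9.0 − 2.2) = 62.52 / 6.8 = 9.194 °C ≈ 9.2 °C.

9.2 °C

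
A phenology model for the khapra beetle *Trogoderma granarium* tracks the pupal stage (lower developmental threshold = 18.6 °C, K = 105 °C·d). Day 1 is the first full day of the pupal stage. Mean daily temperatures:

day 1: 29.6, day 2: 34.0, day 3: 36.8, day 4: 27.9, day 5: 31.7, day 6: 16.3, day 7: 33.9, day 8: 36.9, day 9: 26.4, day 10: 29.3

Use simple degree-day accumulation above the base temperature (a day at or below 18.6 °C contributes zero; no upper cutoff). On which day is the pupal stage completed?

Daily DD above 18.6 °C: 11.0, 15.4, 18.2, 9.3, 13.1, 0.0, 15.3, 18.3, 7.8, 10.7.
Cumulative: 11.0, 26.4, 44.6, 53.9, 67.0, 67.0, 82.3, 100.6, 108.4, 119.1.
The total first reaches 105 DD on day 9.

day 9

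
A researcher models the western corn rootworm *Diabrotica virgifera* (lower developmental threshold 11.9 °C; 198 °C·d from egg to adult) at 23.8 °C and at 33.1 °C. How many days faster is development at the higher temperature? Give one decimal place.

At 23.8 °C: 198 / (23.8 − 11.9) = 198 / 11.9 = 16.639 d.
At 33.1 °C: 198 / (33.1 − 11.9) = 198 / 21.2 = 9.340 d.
Difference = |16.639 − 9.340| = 7.299 ≈ 7.3 days.

7.3 days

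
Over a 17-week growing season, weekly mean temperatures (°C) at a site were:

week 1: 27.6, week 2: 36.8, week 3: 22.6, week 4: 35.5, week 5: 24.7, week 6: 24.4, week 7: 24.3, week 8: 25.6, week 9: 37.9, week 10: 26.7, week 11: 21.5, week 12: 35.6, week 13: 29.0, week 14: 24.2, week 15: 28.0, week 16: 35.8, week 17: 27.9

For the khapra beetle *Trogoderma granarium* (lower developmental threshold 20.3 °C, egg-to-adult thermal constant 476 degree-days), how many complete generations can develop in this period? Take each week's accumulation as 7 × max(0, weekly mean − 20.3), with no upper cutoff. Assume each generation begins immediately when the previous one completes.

Weekly DD (7 × max(0, T̄ − 20.3)): 51.1, 115.5, 16.1, 106.4, 30.8, 28.7, 28.0, 37.1, 123.2, 44.8, 8.4, 107.1, 60.9, 27.3, 53.9, 108.5, 53.2.
Season total = 1001.0 DD.
Complete generations = ⌊1001.0 / 476⌋ = 2.

2 generations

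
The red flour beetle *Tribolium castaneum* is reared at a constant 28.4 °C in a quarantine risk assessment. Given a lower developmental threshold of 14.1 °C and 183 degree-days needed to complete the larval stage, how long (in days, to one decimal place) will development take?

Daily accumulation = 28.4 − 14.1 = 14.3 DD/day.
Duration = 183 / 14.3 = 12.797 ≈ 12.8 days.

12.8 days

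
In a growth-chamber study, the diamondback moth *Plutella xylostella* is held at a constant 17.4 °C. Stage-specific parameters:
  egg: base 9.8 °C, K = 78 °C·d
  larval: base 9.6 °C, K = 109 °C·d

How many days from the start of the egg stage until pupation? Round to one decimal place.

24.2 days

egg: 78 / (17.4 − 9.8) = 78 / 7.6 = 10.263 d.
larval: 109 / (17.4 − 9.6) = 109 / 7.8 = 13.974 d.
Sum = 24.238 ≈ 24.2 days.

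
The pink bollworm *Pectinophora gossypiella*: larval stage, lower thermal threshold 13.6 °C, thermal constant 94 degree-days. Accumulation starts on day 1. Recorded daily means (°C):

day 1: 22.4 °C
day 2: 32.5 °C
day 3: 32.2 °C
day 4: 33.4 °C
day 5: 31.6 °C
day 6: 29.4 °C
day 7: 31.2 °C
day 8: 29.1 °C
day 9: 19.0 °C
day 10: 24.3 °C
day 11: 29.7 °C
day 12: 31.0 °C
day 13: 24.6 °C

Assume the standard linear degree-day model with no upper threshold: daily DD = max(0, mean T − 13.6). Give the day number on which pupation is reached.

day 6

Daily DD above 13.6 °C: 8.8, 18.9, 18.6, 19.8, 18.0, 15.8, 17.6, 15.5, 5.4, 10.7, 16.1, 17.4, 11.0.
Cumulative: 8.8, 27.7, 46.3, 66.1, 84.1, 99.9, 117.5, 133.0, 138.4, 149.1, 165.2, 182.6, 193.6.
The total first reaches 94 DD on day 6.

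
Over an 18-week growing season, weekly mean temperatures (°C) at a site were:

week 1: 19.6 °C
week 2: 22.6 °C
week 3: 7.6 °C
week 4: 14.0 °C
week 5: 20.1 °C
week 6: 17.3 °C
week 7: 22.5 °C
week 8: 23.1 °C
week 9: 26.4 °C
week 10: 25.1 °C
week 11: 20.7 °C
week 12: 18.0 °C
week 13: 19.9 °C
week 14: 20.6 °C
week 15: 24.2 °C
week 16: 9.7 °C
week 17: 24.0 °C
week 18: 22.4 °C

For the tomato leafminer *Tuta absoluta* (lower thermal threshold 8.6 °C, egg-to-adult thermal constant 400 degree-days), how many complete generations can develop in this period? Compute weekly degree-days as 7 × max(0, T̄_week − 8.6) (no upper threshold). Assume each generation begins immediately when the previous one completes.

3 generations

Weekly DD (7 × max(0, T̄ − 8.6)): 77.0, 98.0, 0.0, 37.8, 80.5, 60.9, 97.3, 101.5, 124.6, 115.5, 84.7, 65.8, 79.1, 84.0, 109.2, 7.7, 107.8, 96.6.
Season total = 1428.0 DD.
Complete generations = ⌊1428.0 / 400⌋ = 3.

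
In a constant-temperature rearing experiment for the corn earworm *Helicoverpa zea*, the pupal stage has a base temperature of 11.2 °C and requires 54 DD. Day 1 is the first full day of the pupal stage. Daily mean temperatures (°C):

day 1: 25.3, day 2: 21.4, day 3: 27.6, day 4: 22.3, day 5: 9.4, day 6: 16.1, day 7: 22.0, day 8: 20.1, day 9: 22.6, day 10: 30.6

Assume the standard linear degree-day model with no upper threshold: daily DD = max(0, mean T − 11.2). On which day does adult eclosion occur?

Daily DD above 11.2 °C: 14.1, 10.2, 16.4, 11.1, 0.0, 4.9, 10.8, 8.9, 11.4, 19.4.
Cumulative: 14.1, 24.3, 40.7, 51.8, 51.8, 56.7, 67.5, 76.4, 87.8, 107.2.
The total first reaches 54 DD on day 6.

day 6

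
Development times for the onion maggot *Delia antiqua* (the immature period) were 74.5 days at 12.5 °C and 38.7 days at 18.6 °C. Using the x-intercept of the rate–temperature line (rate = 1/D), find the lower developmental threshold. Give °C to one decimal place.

Linear rate model ⇒ the product D·(T − T_b) is constant across temperatures.
74.5·(12.5 − T_b) = 38.7·(18.6 − T_b)
T_b = (74.5·12.5 − 38.7·18.6) / (74.5 − 38.7) = 211.43 / 35.8 = 5.906 °C ≈ 5.9 °C.

5.9 °C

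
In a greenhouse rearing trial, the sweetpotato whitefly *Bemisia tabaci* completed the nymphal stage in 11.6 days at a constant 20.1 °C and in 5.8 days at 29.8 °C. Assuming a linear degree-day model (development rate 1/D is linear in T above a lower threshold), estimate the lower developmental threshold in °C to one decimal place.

10.4 °C

Under the model K = D·(T − T_b), so D₁·(T₁ − T_b) = D₂·(T₂ − T_b).
11.6·(20.1 − T_b) = 5.8·(29.8 − T_b)
T_b = (11.6·20.1 − 5.8·29.8) / (11.6 − 5.8) = 60.32 / 5.8 = 10.400 °C ≈ 10.4 °C.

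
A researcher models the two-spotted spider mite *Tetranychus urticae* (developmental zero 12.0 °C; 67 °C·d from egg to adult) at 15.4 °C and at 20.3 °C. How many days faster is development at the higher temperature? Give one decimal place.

11.6 days

At 15.4 °C: 67 / (15.4 − 12.0) = 67 / 3.4 = 19.706 d.
At 20.3 °C: 67 / (20.3 − 12.0) = 67 / 8.3 = 8.072 d.
Difference = |19.706 − 8.072| = 11.634 ≈ 11.6 days.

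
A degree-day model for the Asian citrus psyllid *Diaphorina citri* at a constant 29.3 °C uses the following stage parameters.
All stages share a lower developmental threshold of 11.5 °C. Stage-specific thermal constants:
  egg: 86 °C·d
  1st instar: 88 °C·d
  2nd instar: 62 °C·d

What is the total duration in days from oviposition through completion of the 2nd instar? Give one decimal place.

Daily accumulation at 29.3 °C = 29.3 − 11.5 = 17.8 DD/day.
Total K = 86 + 88 + 62 = 236 DD.
Total duration = 236 / 17.8 = 13.258 ≈ 13.3 days.

13.3 days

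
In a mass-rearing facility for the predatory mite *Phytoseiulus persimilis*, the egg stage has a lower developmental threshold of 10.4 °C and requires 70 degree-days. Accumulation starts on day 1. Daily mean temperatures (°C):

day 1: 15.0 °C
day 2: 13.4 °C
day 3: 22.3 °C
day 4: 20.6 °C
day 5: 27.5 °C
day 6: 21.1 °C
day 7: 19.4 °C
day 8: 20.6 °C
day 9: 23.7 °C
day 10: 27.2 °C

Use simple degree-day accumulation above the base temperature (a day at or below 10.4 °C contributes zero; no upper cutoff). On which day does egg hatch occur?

Daily DD above 10.4 °C: 4.6, 3.0, 11.9, 10.2, 17.1, 10.7, 9.0, 10.2, 13.3, 16.8.
Cumulative: 4.6, 7.6, 19.5, 29.7, 46.8, 57.5, 66.5, 76.7, 90.0, 106.8.
The total first reaches 70 DD on day 8.

day 8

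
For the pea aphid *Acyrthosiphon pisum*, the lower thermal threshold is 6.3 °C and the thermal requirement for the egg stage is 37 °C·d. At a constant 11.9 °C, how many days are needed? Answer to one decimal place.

6.6 days

Daily accumulation = 11.9 − 6.3 = 5.6 DD/day.
Duration = 37 / 5.6 = 6.607 ≈ 6.6 days.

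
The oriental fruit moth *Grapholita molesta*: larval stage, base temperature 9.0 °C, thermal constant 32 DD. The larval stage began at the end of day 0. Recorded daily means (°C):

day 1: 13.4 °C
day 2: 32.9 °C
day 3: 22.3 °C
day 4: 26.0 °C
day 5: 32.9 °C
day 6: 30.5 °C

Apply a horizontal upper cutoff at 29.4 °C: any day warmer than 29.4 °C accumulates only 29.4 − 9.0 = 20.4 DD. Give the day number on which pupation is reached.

day 3

Daily DD above 9.0 °C (capped at 20.4): 4.4, 20.4, 13.3, 17.0, 20.4, 20.4.
Cumulative: 4.4, 24.8, 38.1, 55.1, 75.5, 95.9.
The total first reaches 32 DD on day 3.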